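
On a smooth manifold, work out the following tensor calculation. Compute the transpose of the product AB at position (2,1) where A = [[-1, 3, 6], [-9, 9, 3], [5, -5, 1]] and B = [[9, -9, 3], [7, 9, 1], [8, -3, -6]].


(AB)^T_{ij} = (AB)_{ji} = sum_k A_{jk} B_{ki}.
For i=2, j=1 we need (AB)_{12}:
A_{11} * B_{12} = -1 * -9 = 9
A_{12} * B_{22} = 3 * 9 = 27
A_{13} * B_{32} = 6 * -3 = -18
Sum = 9 + 27 + -18 = 18

18


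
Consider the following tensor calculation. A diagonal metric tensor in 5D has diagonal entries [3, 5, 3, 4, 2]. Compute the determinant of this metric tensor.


For a diagonal metric, the determinant is the product of diagonal entries.
Diagonal entries: 3, 5, 3, 4, 2
det(g) = 3 * 5 * 3 * 4 * 2 = 360

360


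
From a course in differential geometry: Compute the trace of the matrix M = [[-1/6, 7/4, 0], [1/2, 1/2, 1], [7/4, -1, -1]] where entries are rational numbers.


The trace is the sum of diagonal entries.
Diagonal: M[1,1] = -1/6, M[2,2] = 1/2, M[3,3] = -1
Tr(M) = -1/6 + 1/2 + -1
Computing step by step:
After adding M[1,1]: -1/6
After adding M[2,2]: 1/3
After adding M[3,3]: -2/3
Tr(M) = -2/3

-2/3


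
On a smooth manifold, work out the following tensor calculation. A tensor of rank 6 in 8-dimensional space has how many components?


The number of components of a rank-r tensor in d dimensions is d^r.
Here d = 8 and r = 6.
8^6 = 262144

262144


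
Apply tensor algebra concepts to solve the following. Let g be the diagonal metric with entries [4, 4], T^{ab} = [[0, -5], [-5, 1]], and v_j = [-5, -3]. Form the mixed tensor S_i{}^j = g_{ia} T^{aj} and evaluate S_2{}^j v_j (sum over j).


Step 1: lower the first index. For a diagonal metric, g_{ia} T^{aj} = g_{ii} T^{ij} (no sum on i).
g_{22} = 4
S_2{}^1 = 4 * T^{21} = 4 * -5 = -20
S_2{}^2 = 4 * T^{22} = 4 * 1 = 4
Step 2: contract S_2{}^j with v_j.
S_2{}^1 * v_1 = -20 * -5 = 100
S_2{}^2 * v_2 = 4 * -3 = -12
Result = 100 + -12 = 88

88


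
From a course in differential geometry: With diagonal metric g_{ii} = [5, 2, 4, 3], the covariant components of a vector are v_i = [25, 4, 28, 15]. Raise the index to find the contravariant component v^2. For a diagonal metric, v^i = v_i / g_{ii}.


To raise an index with a diagonal metric: v^i = v_i / g_{ii}.
For index 2: v_2 = 4, g_{22} = 2
v^2 = 4 / 2 = 2

2


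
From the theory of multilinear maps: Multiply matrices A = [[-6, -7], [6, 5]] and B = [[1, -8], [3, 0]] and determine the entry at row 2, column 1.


(AB)_{ij} = sum_k A_{ik} B_{kj}.
For i=2, j=1:
A_{21} * B_{11} = 6 * 1 = 6
A_{22} * B_{21} = 5 * 3 = 15
Sum = 6 + 15 = 21

21


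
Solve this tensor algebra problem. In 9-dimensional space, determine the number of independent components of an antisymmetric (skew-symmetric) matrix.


An antisymmetric rank-2 tensor satisfies A_{ij} = -A_{ji}, so diagonal entries are zero.
The independent components are the upper-triangular entries: C(n, 2) = n(n-1)/2.
n = 9
C(9, 2) = 9 * 8 / 2 = 72 / 2 = 36

36


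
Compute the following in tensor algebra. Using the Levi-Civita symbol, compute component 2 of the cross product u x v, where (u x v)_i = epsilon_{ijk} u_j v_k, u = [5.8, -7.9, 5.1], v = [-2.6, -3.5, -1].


(u x v)_2 = sum_{j,k} epsilon_{2jk} u_j v_k. Only permutations of (1,2,3) contribute; the two non-zero terms are:
eps_{213} u_1 v_3 = -1 * 5.8 * -1 = 5.8
eps_{231} u_3 v_1 = 1 * 5.1 * -2.6 = -13.26
(u x v)_2 = -7.46

-7.46


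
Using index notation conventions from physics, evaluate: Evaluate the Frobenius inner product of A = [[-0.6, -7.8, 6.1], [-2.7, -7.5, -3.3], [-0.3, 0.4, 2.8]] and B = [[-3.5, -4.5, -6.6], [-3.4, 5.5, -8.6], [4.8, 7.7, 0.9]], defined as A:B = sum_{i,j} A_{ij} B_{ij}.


A:B = sum over all i,j of A_{ij} * B_{ij}.
Row 1: -0.6*-3.5=2.1, -7.8*-4.5=35.1, 6.1*-6.6=-40.26 => row sum = -3.06
Row 2: -2.7*-3.4=9.18, -7.5*5.5=-41.25, -3.3*-8.6=28.38 => row sum = -3.69
Row 3: -0.3*4.8=-1.44, 0.4*7.7=3.08, 2.8*0.9=2.52 => row sum = 4.16
Total = -3.06 + -3.69 + 4.16 = -2.59

-2.59


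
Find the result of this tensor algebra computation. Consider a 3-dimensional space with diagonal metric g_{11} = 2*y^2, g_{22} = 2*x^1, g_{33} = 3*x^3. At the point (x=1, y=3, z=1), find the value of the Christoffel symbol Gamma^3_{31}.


For a diagonal metric, Gamma^k_{ij} = (1/2) g^{kk} (dg_{ik}/dx_j + dg_{jk}/dx_i - dg_{ij}/dx_k).
The metric is diagonal, so g_{ab} = 0 for a != b.
At the given point: g_{11} = 18, g_{22} = 2, g_{33} = 3
g^{33} = 1/3
dg_{33}/dx_1 = dg_{33}/dx_1 = 9
dg_{13}/dx_3 = 0 (off-diagonal)
dg_{31}/dx_3 = 0 (off-diagonal)
Numerator = 9 + 0 - 0 = 9
Gamma^3_{31} = 9 / (2 * 3) = 3/2

3/2


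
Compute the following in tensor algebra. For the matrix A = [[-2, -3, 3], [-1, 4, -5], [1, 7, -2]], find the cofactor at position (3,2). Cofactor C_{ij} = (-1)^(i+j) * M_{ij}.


To find cofactor C_{32}, delete row 3 and column 2.
The resulting 2x2 submatrix is: [[-2, 3], [-1, -5]]
Minor M_{32} = -2*-5 - 3*-1
  = 10 - -3 = 13
Sign = (-1)^(3+2) = (-1)^5 = -1
Cofactor C_{32} = -1 * 13 = -13

-13


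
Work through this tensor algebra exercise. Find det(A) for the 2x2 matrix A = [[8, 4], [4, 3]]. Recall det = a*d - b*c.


For a 2x2 matrix [[a, b], [c, d]], det = a*d - b*c.
a = 8, b = 4, c = 4, d = 3
a*d = 8 * 3 = 24
b*c = 4 * 4 = 16
det = 24 - 16 = 8

8


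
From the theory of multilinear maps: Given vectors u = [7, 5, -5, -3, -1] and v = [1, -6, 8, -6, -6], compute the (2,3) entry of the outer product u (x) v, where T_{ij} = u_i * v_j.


The outer product entry T_{ij} = u_i * v_j.
We need i=2, j=3.
u_2 = 5, v_3 = 8
T_{2,3} = 5 * 8 = 40

40


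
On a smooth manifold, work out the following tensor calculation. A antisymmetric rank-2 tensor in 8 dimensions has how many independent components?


A antisymmetric rank-2 tensor in d dimensions has d(d-1)/2 independent components.
d = 8
d(d-1)/2 = 8 * 7 / 2 = 56 / 2 = 28

28


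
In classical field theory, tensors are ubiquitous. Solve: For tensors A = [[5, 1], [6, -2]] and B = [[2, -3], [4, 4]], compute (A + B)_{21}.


Tensor addition is component-wise: (A + B)_{ij} = A_{ij} + B_{ij}.
A_{21} = 6
B_{21} = 4
(A + B)_{21} = 6 + 4 = 10

10


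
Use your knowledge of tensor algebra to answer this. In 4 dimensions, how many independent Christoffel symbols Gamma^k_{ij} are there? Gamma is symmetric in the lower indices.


Christoffel symbols Gamma^k_{ij} are symmetric in i,j, so there are d * d(d+1)/2 independent symbols.
d = 4
d(d+1)/2 = 4 * 5 / 2 = 10
Total = 4 * 10 = 40

40


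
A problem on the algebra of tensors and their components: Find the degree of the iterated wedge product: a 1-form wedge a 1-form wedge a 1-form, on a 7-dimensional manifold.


The degree of a wedge product is the sum of the degrees of the individual forms.
Degrees: 1, 1, 1
Total degree = 1 + 1 + 1 = 3

3


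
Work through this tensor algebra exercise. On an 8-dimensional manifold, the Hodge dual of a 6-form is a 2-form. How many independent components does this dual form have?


The Hodge dual of a p-form on an n-dimensional manifold is an (n-p)-form.
n = 8, p = 6, so dual degree = 8 - 6 = 2
The number of components is C(n, n-p) = C(8, 2) = 28

28


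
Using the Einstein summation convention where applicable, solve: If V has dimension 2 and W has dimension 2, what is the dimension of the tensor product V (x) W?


The dimension of a tensor product is the product of dimensions.
dim(V) = 2, dim(W) = 2
dim(V (x) W) = 2 * 2 = 4

4


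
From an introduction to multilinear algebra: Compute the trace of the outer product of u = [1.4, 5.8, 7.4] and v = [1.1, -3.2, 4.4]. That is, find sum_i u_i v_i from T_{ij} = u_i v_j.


The outer product gives T_{ij} = u_i v_j.
The trace (contraction) is Tr(T) = sum_i T_{ii} = sum_i u_i v_i.
Diagonal entries:
T_{11} = u_1 * v_1 = 1.4 * 1.1 = 1.54
T_{22} = u_2 * v_2 = 5.8 * -3.2 = -18.56
T_{33} = u_3 * v_3 = 7.4 * 4.4 = 32.56
Tr(T) = 1.54 + -18.56 + 32.56 = 15.54

15.54


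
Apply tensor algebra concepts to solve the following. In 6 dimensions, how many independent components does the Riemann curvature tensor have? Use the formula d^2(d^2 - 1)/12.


The Riemann tensor in d dimensions has d^2(d^2 - 1)/12 independent components.
d = 6, so d^2 = 36
d^2 - 1 = 35
d^2(d^2 - 1) = 36 * 35 = 1260
Divide by 12: 1260 / 12 = 105

105


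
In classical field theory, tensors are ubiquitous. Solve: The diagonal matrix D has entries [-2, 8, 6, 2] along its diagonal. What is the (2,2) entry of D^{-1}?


For a diagonal matrix, the inverse has entries (D^{-1})_{ii} = 1/d_{ii}.
The diagonal entries are: d_{11} = -2, d_{22} = 8, d_{33} = 6, d_{44} = 2
We need (D^{-1})_{22} = 1/d_{22} = 1/8 = 1/8

1/8


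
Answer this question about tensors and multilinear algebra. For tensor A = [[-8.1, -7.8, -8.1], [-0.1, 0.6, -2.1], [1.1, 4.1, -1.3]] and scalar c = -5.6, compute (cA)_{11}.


Scalar multiplication: (cA)_{ij} = c * A_{ij}.
c = -5.6
A_{11} = -8.1
(cA)_{11} = -5.6 * -8.1 = 45.36

45.36


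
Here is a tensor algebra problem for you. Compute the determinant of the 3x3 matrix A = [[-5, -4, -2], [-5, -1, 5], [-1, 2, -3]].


Expanding along the first row, det(A) = a11*M_11 - a12*M_12 + a13*M_13, where M_1j is the (1,j) minor.
Minor M_11 = -1*-3 - 5*2 = -7
Minor M_12 = -5*-3 - 5*-1 = 20
Minor M_13 = -5*2 - -1*-1 = -11
det = -5*(-7) - -4*(20) + -2*(-11)
    = 35 - -80 + 22
    = 137

137


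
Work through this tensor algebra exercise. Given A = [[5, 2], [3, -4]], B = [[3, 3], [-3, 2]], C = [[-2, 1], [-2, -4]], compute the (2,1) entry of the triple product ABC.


(ABC)_{21} = sum_m (AB)_{2m} C_{m1}. First compute row 2 of AB.
(AB)_{21} = 3*3 + -4*-3 = 21
(AB)_{22} = 3*3 + -4*2 = 1
Now contract with column 1 of C:
(AB)_{21} * C_{11} = 21 * -2 = -42
(AB)_{22} * C_{21} = 1 * -2 = -2
(ABC)_{21} = -42 + -2 = -44

-44


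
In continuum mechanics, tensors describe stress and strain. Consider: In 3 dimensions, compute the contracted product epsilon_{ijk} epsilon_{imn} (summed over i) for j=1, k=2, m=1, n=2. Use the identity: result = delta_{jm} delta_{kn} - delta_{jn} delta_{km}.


Using the identity: epsilon_{ijk} epsilon_{imn} = delta_{jm} delta_{kn} - delta_{jn} delta_{km}.
delta_{11} = 1
delta_{22} = 1
delta_{12} = 0
delta_{21} = 0
Result = 1 * 1 - 0 * 0 = 1 - 0 = 1

1


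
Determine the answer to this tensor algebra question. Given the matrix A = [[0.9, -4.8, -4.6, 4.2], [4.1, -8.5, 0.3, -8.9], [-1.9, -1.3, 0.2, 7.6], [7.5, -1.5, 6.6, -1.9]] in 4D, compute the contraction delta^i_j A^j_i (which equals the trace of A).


The contraction (trace) of a rank-2 tensor is the sum of its diagonal elements.
Diagonal entries: A[1,1] = 0.9, A[2,2] = -8.5, A[3,3] = 0.2, A[4,4] = -1.9
Tr(A) = 0.9 + -8.5 + 0.2 + -1.9 = -9.3

-9.3


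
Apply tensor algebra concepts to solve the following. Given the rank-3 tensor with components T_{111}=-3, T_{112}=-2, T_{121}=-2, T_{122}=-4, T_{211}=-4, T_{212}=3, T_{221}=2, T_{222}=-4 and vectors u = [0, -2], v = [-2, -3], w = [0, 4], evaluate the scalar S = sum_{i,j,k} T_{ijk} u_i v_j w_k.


S = sum over i,j,k of T_{ijk} u_i v_j w_k. Expanding all 8 terms:
T_{111}*u_1*v_1*w_1 = -3*0*-2*0 = 0  (running total: 0)
T_{112}*u_1*v_1*w_2 = -2*0*-2*4 = 0  (running total: 0)
T_{121}*u_1*v_2*w_1 = -2*0*-3*0 = 0  (running total: 0)
T_{122}*u_1*v_2*w_2 = -4*0*-3*4 = 0  (running total: 0)
T_{211}*u_2*v_1*w_1 = -4*-2*-2*0 = 0  (running total: 0)
T_{212}*u_2*v_1*w_2 = 3*-2*-2*4 = 48  (running total: 48)
T_{221}*u_2*v_2*w_1 = 2*-2*-3*0 = 0  (running total: 48)
T_{222}*u_2*v_2*w_2 = -4*-2*-3*4 = -96  (running total: -48)
S = -48

-48


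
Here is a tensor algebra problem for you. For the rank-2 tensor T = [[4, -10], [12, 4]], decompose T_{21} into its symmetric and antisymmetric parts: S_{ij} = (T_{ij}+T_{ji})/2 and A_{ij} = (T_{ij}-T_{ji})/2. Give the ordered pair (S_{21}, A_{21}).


T_{21} = 12
T_{12} = -10
S_{21} = (12 + -10)/2 = 2/2 = 1
A_{21} = (12 - -10)/2 = 22/2 = 11
Check: S + A = 1 + 11 = 12 = T_{21}.

(1, 11)


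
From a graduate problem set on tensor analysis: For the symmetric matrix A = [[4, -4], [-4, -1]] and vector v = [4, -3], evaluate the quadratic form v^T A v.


First compute Av:
(Av)_1 = 4*4 + -4*-3 = 28
(Av)_2 = -4*4 + -1*-3 = -13
Av = [28, -13]
Then v^T (Av) = 4*28 + -3*-13
= 112 + 39 = 151

151


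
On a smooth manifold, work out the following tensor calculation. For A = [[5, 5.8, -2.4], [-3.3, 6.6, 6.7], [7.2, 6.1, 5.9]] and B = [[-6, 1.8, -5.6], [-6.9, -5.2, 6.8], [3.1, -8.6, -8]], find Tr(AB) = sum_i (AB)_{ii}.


Tr(AB) = sum_i (AB)_{ii} where (AB)_{ii} = sum_k A_{ik} B_{ki}.
(AB)_{11} = 5*-6 + 5.8*-6.9 + -2.4*3.1 = -77.46
(AB)_{22} = -3.3*1.8 + 6.6*-5.2 + 6.7*-8.6 = -97.88
(AB)_{33} = 7.2*-5.6 + 6.1*6.8 + 5.9*-8 = -46.04
Tr(AB) = -77.46 + -97.88 + -46.04 = -221.38

-221.38


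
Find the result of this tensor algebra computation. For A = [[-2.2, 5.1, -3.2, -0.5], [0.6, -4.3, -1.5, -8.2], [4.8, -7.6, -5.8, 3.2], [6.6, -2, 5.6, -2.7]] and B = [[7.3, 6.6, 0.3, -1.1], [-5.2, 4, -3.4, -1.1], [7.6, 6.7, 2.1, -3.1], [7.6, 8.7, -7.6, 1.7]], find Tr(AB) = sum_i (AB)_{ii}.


Tr(AB) = sum_i (AB)_{ii} where (AB)_{ii} = sum_k A_{ik} B_{ki}.
(AB)_{11} = -2.2*7.3 + 5.1*-5.2 + -3.2*7.6 + -0.5*7.6 = -70.7
(AB)_{22} = 0.6*6.6 + -4.3*4 + -1.5*6.7 + -8.2*8.7 = -94.63
(AB)_{33} = 4.8*0.3 + -7.6*-3.4 + -5.8*2.1 + 3.2*-7.6 = -9.22
(AB)_{44} = 6.6*-1.1 + -2*-1.1 + 5.6*-3.1 + -2.7*1.7 = -27.01
Tr(AB) = -70.7 + -94.63 + -9.22 + -27.01 = -201.56

-201.56


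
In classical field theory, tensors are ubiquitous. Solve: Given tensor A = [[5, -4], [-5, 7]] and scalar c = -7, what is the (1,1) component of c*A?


Scalar multiplication: (cA)_{ij} = c * A_{ij}.
c = -7
A_{11} = 5
(cA)_{11} = -7 * 5 = -35

-35


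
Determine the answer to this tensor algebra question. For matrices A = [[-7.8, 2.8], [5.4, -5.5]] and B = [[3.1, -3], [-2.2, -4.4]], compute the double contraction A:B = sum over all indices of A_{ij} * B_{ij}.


A:B = sum over all i,j of A_{ij} * B_{ij}.
Row 1: -7.8*3.1=-24.18, 2.8*-3=-8.4 => row sum = -32.58
Row 2: 5.4*-2.2=-11.88, -5.5*-4.4=24.2 => row sum = 12.32
Total = -32.58 + 12.32 = -20.26

-20.26


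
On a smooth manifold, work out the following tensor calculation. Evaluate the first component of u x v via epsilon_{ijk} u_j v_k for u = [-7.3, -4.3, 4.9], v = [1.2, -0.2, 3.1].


(u x v)_1 = sum_{j,k} epsilon_{1jk} u_j v_k. Only permutations of (1,2,3) contribute; the two non-zero terms are:
eps_{123} u_2 v_3 = 1 * -4.3 * 3.1 = -13.33
eps_{132} u_3 v_2 = -1 * 4.9 * -0.2 = 0.98
(u x v)_1 = -12.35

-12.35


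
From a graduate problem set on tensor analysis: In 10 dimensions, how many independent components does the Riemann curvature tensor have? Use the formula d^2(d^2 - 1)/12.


The Riemann tensor in d dimensions has d^2(d^2 - 1)/12 independent components.
d = 10, so d^2 = 100
d^2 - 1 = 99
d^2(d^2 - 1) = 100 * 99 = 9900
Divide by 12: 9900 / 12 = 825

825


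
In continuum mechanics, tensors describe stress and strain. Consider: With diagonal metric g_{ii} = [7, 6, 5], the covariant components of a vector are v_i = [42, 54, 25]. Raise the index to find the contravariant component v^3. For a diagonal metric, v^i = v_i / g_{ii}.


To raise an index with a diagonal metric: v^i = v_i / g_{ii}.
For index 3: v_3 = 25, g_{33} = 5
v^3 = 25 / 5 = 5

5


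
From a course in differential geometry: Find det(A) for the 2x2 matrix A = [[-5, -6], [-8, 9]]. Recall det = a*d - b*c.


For a 2x2 matrix [[a, b], [c, d]], det = a*d - b*c.
a = -5, b = -6, c = -8, d = 9
a*d = -5 * 9 = -45
b*c = -6 * -8 = 48
det = -45 - 48 = -93

-93


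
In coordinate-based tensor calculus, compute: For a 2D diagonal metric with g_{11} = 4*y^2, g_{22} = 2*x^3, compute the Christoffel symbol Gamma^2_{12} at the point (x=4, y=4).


For a diagonal metric, Gamma^k_{ij} = (1/2) g^{kk} (dg_{ik}/dx_j + dg_{jk}/dx_i - dg_{ij}/dx_k).
The metric is diagonal, so g_{ab} = 0 for a != b.
At the given point: g_{11} = 64, g_{22} = 128
g^{22} = 1/128
dg_{12}/dx_2 = 0 (off-diagonal)
dg_{22}/dx_1 = dg_{22}/dx_1 = 96
dg_{12}/dx_2 = 0 (off-diagonal)
Numerator = 0 + 96 - 0 = 96
Gamma^2_{12} = 96 / (2 * 128) = 3/8

3/8


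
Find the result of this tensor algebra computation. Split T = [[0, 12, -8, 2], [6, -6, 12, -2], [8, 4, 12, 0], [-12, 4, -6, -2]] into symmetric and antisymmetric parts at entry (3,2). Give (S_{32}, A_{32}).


T_{32} = 4
T_{23} = 12
S_{32} = (4 + 12)/2 = 16/2 = 8
A_{32} = (4 - 12)/2 = -8/2 = -4
Check: S + A = 8 + -4 = 4 = T_{32}.

(8, -4)


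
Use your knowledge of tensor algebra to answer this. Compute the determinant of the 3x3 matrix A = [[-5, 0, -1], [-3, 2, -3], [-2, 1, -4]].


Expanding along the first row, det(A) = a11*M_11 - a12*M_12 + a13*M_13, where M_1j is the (1,j) minor.
Minor M_11 = 2*-4 - -3*1 = -5
Minor M_12 = -3*-4 - -3*-2 = 6
Minor M_13 = -3*1 - 2*-2 = 1
det = -5*(-5) - 0*(6) + -1*(1)
    = 25 - 0 + -1
    = 24

24


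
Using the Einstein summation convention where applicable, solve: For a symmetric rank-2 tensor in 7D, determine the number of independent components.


A symmetric rank-2 tensor in d dimensions has d(d+1)/2 independent components.
d = 7
d(d+1)/2 = 7 * 8 / 2 = 56 / 2 = 28

28


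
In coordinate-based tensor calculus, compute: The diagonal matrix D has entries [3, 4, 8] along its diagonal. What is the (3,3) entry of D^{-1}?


For a diagonal matrix, the inverse has entries (D^{-1})_{ii} = 1/d_{ii}.
The diagonal entries are: d_{11} = 3, d_{22} = 4, d_{33} = 8
We need (D^{-1})_{33} = 1/d_{33} = 1/8 = 1/8

1/8


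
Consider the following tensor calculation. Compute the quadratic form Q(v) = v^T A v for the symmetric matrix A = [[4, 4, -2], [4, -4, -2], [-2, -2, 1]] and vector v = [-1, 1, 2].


First compute Av:
(Av)_1 = 4*-1 + 4*1 + -2*2 = -4
(Av)_2 = 4*-1 + -4*1 + -2*2 = -12
(Av)_3 = -2*-1 + -2*1 + 1*2 = 2
Av = [-4, -12, 2]
Then v^T (Av) = -1*-4 + 1*-12 + 2*2
= 4 + -12 + 4 = -4

-4


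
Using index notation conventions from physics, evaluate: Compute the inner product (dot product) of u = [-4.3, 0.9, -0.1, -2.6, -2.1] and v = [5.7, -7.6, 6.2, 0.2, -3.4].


The inner product u . v = sum of u_i * v_i.
Term-by-term: -4.3 * 5.7, 0.9 * -7.6, -0.1 * 6.2, -2.6 * 0.2, -2.1 * -3.4
Products: -24.51, -6.84, -0.62, -0.52, 7.14
Sum = -24.51 + -6.84 + -0.62 + -0.52 + 7.14 = -25.35

-25.35


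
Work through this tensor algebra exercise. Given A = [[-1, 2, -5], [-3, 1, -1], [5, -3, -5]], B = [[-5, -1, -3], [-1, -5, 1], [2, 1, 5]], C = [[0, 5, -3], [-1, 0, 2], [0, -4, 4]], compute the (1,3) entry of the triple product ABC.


(ABC)_{13} = sum_m (AB)_{1m} C_{m3}. First compute row 1 of AB.
(AB)_{11} = -1*-5 + 2*-1 + -5*2 = -7
(AB)_{12} = -1*-1 + 2*-5 + -5*1 = -14
(AB)_{13} = -1*-3 + 2*1 + -5*5 = -20
Now contract with column 3 of C:
(AB)_{11} * C_{13} = -7 * -3 = 21
(AB)_{12} * C_{23} = -14 * 2 = -28
(AB)_{13} * C_{33} = -20 * 4 = -80
(ABC)_{13} = 21 + -28 + -80 = -87

-87


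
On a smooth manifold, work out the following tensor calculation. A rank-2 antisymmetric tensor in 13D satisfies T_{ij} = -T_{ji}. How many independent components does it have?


An antisymmetric rank-2 tensor satisfies A_{ij} = -A_{ji}, so diagonal entries are zero.
The independent components are the upper-triangular entries: C(n, 2) = n(n-1)/2.
n = 13
C(13, 2) = 13 * 12 / 2 = 156 / 2 = 78

78


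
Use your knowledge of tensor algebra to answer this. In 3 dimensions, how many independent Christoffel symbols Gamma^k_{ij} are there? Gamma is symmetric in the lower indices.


Christoffel symbols Gamma^k_{ij} are symmetric in i,j, so there are d * d(d+1)/2 independent symbols.
d = 3
d(d+1)/2 = 3 * 4 / 2 = 6
Total = 3 * 6 = 18

18


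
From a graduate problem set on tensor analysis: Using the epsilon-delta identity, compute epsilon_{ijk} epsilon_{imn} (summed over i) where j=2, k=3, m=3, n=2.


Using the identity: epsilon_{ijk} epsilon_{imn} = delta_{jm} delta_{kn} - delta_{jn} delta_{km}.
delta_{23} = 0
delta_{32} = 0
delta_{22} = 1
delta_{33} = 1
Result = 0 * 0 - 1 * 1 = 0 - 1 = -1

-1


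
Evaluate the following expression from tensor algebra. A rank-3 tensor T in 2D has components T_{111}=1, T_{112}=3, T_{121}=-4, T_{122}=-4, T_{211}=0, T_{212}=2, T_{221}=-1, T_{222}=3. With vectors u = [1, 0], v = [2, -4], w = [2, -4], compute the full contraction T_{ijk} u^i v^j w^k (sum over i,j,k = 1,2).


S = sum over i,j,k of T_{ijk} u_i v_j w_k. Expanding all 8 terms:
T_{111}*u_1*v_1*w_1 = 1*1*2*2 = 4  (running total: 4)
T_{112}*u_1*v_1*w_2 = 3*1*2*-4 = -24  (running total: -20)
T_{121}*u_1*v_2*w_1 = -4*1*-4*2 = 32  (running total: 12)
T_{122}*u_1*v_2*w_2 = -4*1*-4*-4 = -64  (running total: -52)
T_{211}*u_2*v_1*w_1 = 0*0*2*2 = 0  (running total: -52)
T_{212}*u_2*v_1*w_2 = 2*0*2*-4 = 0  (running total: -52)
T_{221}*u_2*v_2*w_1 = -1*0*-4*2 = 0  (running total: -52)
T_{222}*u_2*v_2*w_2 = 3*0*-4*-4 = 0  (running total: -52)
S = -52

-52


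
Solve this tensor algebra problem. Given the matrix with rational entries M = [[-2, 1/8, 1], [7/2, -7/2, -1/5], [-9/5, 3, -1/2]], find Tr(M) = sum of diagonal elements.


The trace is the sum of diagonal entries.
Diagonal: M[1,1] = -2, M[2,2] = -7/2, M[3,3] = -1/2
Tr(M) = -2 + -7/2 + -1/2
Computing step by step:
After adding M[1,1]: -2
After adding M[2,2]: -11/2
After adding M[3,3]: -6
Tr(M) = -6

-6


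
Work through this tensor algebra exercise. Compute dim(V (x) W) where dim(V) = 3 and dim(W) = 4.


The dimension of a tensor product is the product of dimensions.
dim(V) = 3, dim(W) = 4
dim(V (x) W) = 3 * 4 = 12

12


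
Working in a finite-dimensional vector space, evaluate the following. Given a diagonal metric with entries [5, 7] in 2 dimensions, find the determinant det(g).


For a diagonal metric, the determinant is the product of diagonal entries.
Diagonal entries: 5, 7
det(g) = 5 * 7 = 35

35


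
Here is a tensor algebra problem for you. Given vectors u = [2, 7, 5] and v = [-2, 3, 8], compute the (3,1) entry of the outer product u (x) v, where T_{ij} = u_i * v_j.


The outer product entry T_{ij} = u_i * v_j.
We need i=3, j=1.
u_3 = 5, v_1 = -2
T_{3,1} = 5 * -2 = -10

-10


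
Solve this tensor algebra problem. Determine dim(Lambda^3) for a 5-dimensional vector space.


The dimension of the space of p-forms on an n-dimensional space is C(n, p).
n = 5, p = 3
C(5, 3) = 5! / (3! * 2!) = 10

10


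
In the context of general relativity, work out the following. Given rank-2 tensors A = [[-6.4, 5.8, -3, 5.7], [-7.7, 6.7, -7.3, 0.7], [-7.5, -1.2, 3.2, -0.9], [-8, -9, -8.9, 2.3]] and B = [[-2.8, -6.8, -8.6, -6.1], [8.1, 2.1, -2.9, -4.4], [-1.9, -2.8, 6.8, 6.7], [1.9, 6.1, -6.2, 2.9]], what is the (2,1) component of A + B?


Tensor addition is component-wise: (A + B)_{ij} = A_{ij} + B_{ij}.
A_{21} = -7.7
B_{21} = 8.1
(A + B)_{21} = -7.7 + 8.1 = 0.4

0.4


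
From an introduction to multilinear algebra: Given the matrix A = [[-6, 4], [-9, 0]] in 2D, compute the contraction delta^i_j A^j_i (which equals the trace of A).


The contraction (trace) of a rank-2 tensor is the sum of its diagonal elements.
Diagonal entries: A[1,1] = -6, A[2,2] = 0
Tr(A) = -6 + 0 = -6

-6


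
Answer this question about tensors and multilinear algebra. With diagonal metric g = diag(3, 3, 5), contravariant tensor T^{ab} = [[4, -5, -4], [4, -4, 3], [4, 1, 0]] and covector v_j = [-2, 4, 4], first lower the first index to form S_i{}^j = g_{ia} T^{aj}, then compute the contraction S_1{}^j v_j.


Step 1: lower the first index. For a diagonal metric, g_{ia} T^{aj} = g_{ii} T^{ij} (no sum on i).
g_{11} = 3
S_1{}^1 = 3 * T^{11} = 3 * 4 = 12
S_1{}^2 = 3 * T^{12} = 3 * -5 = -15
S_1{}^3 = 3 * T^{13} = 3 * -4 = -12
Step 2: contract S_1{}^j with v_j.
S_1{}^1 * v_1 = 12 * -2 = -24
S_1{}^2 * v_2 = -15 * 4 = -60
S_1{}^3 * v_3 = -12 * 4 = -48
Result = -24 + -60 + -48 = -132

-132


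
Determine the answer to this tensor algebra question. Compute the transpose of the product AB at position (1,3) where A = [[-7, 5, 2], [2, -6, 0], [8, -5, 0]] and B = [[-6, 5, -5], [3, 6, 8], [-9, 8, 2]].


(AB)^T_{ij} = (AB)_{ji} = sum_k A_{jk} B_{ki}.
For i=1, j=3 we need (AB)_{31}:
A_{31} * B_{11} = 8 * -6 = -48
A_{32} * B_{21} = -5 * 3 = -15
A_{33} * B_{31} = 0 * -9 = 0
Sum = -48 + -15 + 0 = -63

-63


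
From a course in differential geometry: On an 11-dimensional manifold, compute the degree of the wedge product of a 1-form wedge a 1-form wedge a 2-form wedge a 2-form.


The degree of a wedge product is the sum of the degrees of the individual forms.
Degrees: 1, 1, 2, 2
Total degree = 1 + 1 + 2 + 2 = 6

6


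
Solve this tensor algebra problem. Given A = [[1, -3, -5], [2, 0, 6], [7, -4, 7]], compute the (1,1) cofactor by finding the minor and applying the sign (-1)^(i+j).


To find cofactor C_{11}, delete row 1 and column 1.
The resulting 2x2 submatrix is: [[0, 6], [-4, 7]]
Minor M_{11} = 0*7 - 6*-4
  = 0 - -24 = 24
Sign = (-1)^(1+1) = (-1)^2 = 1
Cofactor C_{11} = 1 * 24 = 24

24


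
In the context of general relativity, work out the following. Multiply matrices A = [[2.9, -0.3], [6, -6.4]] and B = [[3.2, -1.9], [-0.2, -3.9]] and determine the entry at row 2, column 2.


(AB)_{ij} = sum_k A_{ik} B_{kj}.
For i=2, j=2:
A_{21} * B_{12} = 6 * -1.9 = -11.4
A_{22} * B_{22} = -6.4 * -3.9 = 24.96
Sum = -11.4 + 24.96 = 13.56

13.56


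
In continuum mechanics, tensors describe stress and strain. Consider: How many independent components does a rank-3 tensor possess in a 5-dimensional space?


The number of components of a rank-r tensor in d dimensions is d^r.
Here d = 5 and r = 3.
5^3 = 125

125


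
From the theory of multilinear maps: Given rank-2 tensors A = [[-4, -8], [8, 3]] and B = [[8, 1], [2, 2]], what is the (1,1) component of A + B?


Tensor addition is component-wise: (A + B)_{ij} = A_{ij} + B_{ij}.
A_{11} = -4
B_{11} = 8
(A + B)_{11} = -4 + 8 = 4

4


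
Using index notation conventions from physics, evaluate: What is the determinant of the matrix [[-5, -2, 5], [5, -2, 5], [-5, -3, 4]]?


Expanding along the first row, det(A) = a11*M_11 - a12*M_12 + a13*M_13, where M_1j is the (1,j) minor.
Minor M_11 = -2*4 - 5*-3 = 7
Minor M_12 = 5*4 - 5*-5 = 45
Minor M_13 = 5*-3 - -2*-5 = -25
det = -5*(7) - -2*(45) + 5*(-25)
    = -35 - -90 + -125
    = -70

-70


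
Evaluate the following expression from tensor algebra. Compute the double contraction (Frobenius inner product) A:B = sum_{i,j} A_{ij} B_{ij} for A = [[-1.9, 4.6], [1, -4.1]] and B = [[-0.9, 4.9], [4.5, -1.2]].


A:B = sum over all i,j of A_{ij} * B_{ij}.
Row 1: -1.9*-0.9=1.71, 4.6*4.9=22.54 => row sum = 24.25
Row 2: 1*4.5=4.5, -4.1*-1.2=4.92 => row sum = 9.42
Total = 24.25 + 9.42 = 33.67

33.67


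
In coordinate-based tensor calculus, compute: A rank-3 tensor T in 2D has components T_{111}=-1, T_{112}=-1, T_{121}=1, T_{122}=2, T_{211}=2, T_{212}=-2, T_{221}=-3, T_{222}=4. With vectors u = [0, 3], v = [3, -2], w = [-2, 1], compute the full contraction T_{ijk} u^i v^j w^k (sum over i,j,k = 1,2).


S = sum over i,j,k of T_{ijk} u_i v_j w_k. Expanding all 8 terms:
T_{111}*u_1*v_1*w_1 = -1*0*3*-2 = 0  (running total: 0)
T_{112}*u_1*v_1*w_2 = -1*0*3*1 = 0  (running total: 0)
T_{121}*u_1*v_2*w_1 = 1*0*-2*-2 = 0  (running total: 0)
T_{122}*u_1*v_2*w_2 = 2*0*-2*1 = 0  (running total: 0)
T_{211}*u_2*v_1*w_1 = 2*3*3*-2 = -36  (running total: -36)
T_{212}*u_2*v_1*w_2 = -2*3*3*1 = -18  (running total: -54)
T_{221}*u_2*v_2*w_1 = -3*3*-2*-2 = -36  (running total: -90)
T_{222}*u_2*v_2*w_2 = 4*3*-2*1 = -24  (running total: -114)
S = -114

-114


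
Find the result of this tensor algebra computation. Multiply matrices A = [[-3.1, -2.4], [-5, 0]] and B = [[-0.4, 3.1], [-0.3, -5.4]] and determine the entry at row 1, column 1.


(AB)_{ij} = sum_k A_{ik} B_{kj}.
For i=1, j=1:
A_{11} * B_{11} = -3.1 * -0.4 = 1.24
A_{12} * B_{21} = -2.4 * -0.3 = 0.72
Sum = 1.24 + 0.72 = 1.96

1.96


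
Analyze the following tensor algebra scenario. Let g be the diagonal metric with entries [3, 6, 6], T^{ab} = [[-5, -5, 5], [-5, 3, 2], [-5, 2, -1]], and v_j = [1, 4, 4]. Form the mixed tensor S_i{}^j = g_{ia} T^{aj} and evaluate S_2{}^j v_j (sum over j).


Step 1: lower the first index. For a diagonal metric, g_{ia} T^{aj} = g_{ii} T^{ij} (no sum on i).
g_{22} = 6
S_2{}^1 = 6 * T^{21} = 6 * -5 = -30
S_2{}^2 = 6 * T^{22} = 6 * 3 = 18
S_2{}^3 = 6 * T^{23} = 6 * 2 = 12
Step 2: contract S_2{}^j with v_j.
S_2{}^1 * v_1 = -30 * 1 = -30
S_2{}^2 * v_2 = 18 * 4 = 72
S_2{}^3 * v_3 = 12 * 4 = 48
Result = -30 + 72 + 48 = 90

90


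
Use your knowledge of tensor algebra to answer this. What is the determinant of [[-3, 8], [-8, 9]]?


For a 2x2 matrix [[a, b], [c, d]], det = a*d - b*c.
a = -3, b = 8, c = -8, d = 9
a*d = -3 * 9 = -27
b*c = 8 * -8 = -64
det = -27 - -64 = 37

37


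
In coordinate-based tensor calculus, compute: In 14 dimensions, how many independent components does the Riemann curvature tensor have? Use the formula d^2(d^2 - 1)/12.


The Riemann tensor in d dimensions has d^2(d^2 - 1)/12 independent components.
d = 14, so d^2 = 196
d^2 - 1 = 195
d^2(d^2 - 1) = 196 * 195 = 38220
Divide by 12: 38220 / 12 = 3185

3185


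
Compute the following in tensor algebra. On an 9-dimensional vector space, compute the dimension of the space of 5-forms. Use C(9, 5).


The dimension of the space of p-forms on an n-dimensional space is C(n, p).
n = 9, p = 5
C(9, 5) = 9! / (5! * 4!) = 126

126


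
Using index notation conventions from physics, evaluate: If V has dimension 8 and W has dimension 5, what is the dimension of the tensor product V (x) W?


The dimension of a tensor product is the product of dimensions.
dim(V) = 8, dim(W) = 5
dim(V (x) W) = 8 * 5 = 40

40


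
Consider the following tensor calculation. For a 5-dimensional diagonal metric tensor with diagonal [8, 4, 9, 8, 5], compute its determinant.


For a diagonal metric, the determinant is the product of diagonal entries.
Diagonal entries: 8, 4, 9, 8, 5
det(g) = 8 * 4 * 9 * 8 * 5 = 11520

11520


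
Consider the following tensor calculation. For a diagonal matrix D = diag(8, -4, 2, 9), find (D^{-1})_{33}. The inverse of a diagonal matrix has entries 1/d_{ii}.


For a diagonal matrix, the inverse has entries (D^{-1})_{ii} = 1/d_{ii}.
The diagonal entries are: d_{11} = 8, d_{22} = -4, d_{33} = 2, d_{44} = 9
We need (D^{-1})_{33} = 1/d_{33} = 1/2 = 1/2

1/2


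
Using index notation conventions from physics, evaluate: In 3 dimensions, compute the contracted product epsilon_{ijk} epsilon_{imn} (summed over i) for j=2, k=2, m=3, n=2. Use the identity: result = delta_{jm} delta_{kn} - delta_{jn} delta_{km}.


Using the identity: epsilon_{ijk} epsilon_{imn} = delta_{jm} delta_{kn} - delta_{jn} delta_{km}.
delta_{23} = 0
delta_{22} = 1
delta_{22} = 1
delta_{23} = 0
Result = 0 * 1 - 1 * 0 = 0 - 0 = 0

0


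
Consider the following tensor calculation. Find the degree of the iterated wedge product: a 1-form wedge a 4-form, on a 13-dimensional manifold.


The degree of a wedge product is the sum of the degrees of the individual forms.
Degrees: 1, 4
Total degree = 1 + 4 = 5

5


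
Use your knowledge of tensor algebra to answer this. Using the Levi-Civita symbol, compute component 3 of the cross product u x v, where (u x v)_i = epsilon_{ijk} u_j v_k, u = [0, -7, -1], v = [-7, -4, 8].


(u x v)_3 = sum_{j,k} epsilon_{3jk} u_j v_k. Only permutations of (1,2,3) contribute; the two non-zero terms are:
eps_{312} u_1 v_2 = 1 * 0 * -4 = 0
eps_{321} u_2 v_1 = -1 * -7 * -7 = -49
(u x v)_3 = -49

-49


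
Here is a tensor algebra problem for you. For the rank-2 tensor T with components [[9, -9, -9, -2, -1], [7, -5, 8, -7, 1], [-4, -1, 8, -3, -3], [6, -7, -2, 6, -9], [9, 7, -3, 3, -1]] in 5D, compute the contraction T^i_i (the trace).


The contraction (trace) of a rank-2 tensor is the sum of its diagonal elements.
Diagonal entries: A[1,1] = 9, A[2,2] = -5, A[3,3] = 8, A[4,4] = 6, A[5,5] = -1
Tr(A) = 9 + -5 + 8 + 6 + -1 = 17

17


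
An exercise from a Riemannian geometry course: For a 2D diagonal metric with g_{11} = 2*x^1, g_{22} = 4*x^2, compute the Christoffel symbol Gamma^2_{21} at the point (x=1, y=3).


For a diagonal metric, Gamma^k_{ij} = (1/2) g^{kk} (dg_{ik}/dx_j + dg_{jk}/dx_i - dg_{ij}/dx_k).
The metric is diagonal, so g_{ab} = 0 for a != b.
At the given point: g_{11} = 2, g_{22} = 4
g^{22} = 1/4
dg_{22}/dx_1 = dg_{22}/dx_1 = 8
dg_{12}/dx_2 = 0 (off-diagonal)
dg_{21}/dx_2 = 0 (off-diagonal)
Numerator = 8 + 0 - 0 = 8
Gamma^2_{21} = 8 / (2 * 4) = 1

1


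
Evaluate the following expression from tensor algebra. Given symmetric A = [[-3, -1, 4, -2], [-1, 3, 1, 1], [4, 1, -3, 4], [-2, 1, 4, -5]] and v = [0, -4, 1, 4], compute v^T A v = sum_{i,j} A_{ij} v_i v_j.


First compute Av:
(Av)_1 = -3*0 + -1*-4 + 4*1 + -2*4 = 0
(Av)_2 = -1*0 + 3*-4 + 1*1 + 1*4 = -7
(Av)_3 = 4*0 + 1*-4 + -3*1 + 4*4 = 9
(Av)_4 = -2*0 + 1*-4 + 4*1 + -5*4 = -20
Av = [0, -7, 9, -20]
Then v^T (Av) = 0*0 + -4*-7 + 1*9 + 4*-20
= 0 + 28 + 9 + -80 = -43

-43


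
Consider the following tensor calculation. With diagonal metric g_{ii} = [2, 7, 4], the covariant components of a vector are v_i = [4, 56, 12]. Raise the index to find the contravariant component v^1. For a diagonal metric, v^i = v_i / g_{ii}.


To raise an index with a diagonal metric: v^i = v_i / g_{ii}.
For index 1: v_1 = 4, g_{11} = 2
v^1 = 4 / 2 = 2

2


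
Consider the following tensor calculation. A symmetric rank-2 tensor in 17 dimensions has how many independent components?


A symmetric rank-2 tensor in d dimensions has d(d+1)/2 independent components.
d = 17
d(d+1)/2 = 17 * 18 / 2 = 306 / 2 = 153

153


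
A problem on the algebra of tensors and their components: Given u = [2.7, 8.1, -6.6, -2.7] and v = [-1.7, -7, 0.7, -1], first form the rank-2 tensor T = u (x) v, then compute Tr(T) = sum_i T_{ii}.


The outer product gives T_{ij} = u_i v_j.
The trace (contraction) is Tr(T) = sum_i T_{ii} = sum_i u_i v_i.
Diagonal entries:
T_{11} = u_1 * v_1 = 2.7 * -1.7 = -4.59
T_{22} = u_2 * v_2 = 8.1 * -7 = -56.7
T_{33} = u_3 * v_3 = -6.6 * 0.7 = -4.62
T_{44} = u_4 * v_4 = -2.7 * -1 = 2.7
Tr(T) = -4.59 + -56.7 + -4.62 + 2.7 = -63.21

-63.21


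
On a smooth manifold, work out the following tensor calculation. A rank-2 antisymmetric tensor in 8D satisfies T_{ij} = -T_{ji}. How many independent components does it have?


An antisymmetric rank-2 tensor satisfies A_{ij} = -A_{ji}, so diagonal entries are zero.
The independent components are the upper-triangular entries: C(n, 2) = n(n-1)/2.
n = 8
C(8, 2) = 8 * 7 / 2 = 56 / 2 = 28

28


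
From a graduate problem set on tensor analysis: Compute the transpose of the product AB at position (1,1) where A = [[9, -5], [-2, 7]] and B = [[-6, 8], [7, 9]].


(AB)^T_{ij} = (AB)_{ji} = sum_k A_{jk} B_{ki}.
For i=1, j=1 we need (AB)_{11}:
A_{11} * B_{11} = 9 * -6 = -54
A_{12} * B_{21} = -5 * 7 = -35
Sum = -54 + -35 = -89

-89


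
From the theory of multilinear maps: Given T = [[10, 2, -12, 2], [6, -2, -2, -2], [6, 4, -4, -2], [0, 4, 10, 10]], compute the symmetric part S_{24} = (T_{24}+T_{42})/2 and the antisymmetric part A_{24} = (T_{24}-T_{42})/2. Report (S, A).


T_{24} = -2
T_{42} = 4
S_{24} = (-2 + 4)/2 = 2/2 = 1
A_{24} = (-2 - 4)/2 = -6/2 = -3
Check: S + A = 1 + -3 = -2 = T_{24}.

(1, -3)


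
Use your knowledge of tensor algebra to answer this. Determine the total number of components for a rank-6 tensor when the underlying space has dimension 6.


The number of components of a rank-r tensor in d dimensions is d^r.
Here d = 6 and r = 6.
6^6 = 46656

46656


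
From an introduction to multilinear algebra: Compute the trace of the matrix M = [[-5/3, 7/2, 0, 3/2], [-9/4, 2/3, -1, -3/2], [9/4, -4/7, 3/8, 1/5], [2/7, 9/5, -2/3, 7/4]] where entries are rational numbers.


The trace is the sum of diagonal entries.
Diagonal: M[1,1] = -5/3, M[2,2] = 2/3, M[3,3] = 3/8, M[4,4] = 7/4
Tr(M) = -5/3 + 2/3 + 3/8 + 7/4
Computing step by step:
After adding M[1,1]: -5/3
After adding M[2,2]: -1
After adding M[3,3]: -5/8
After adding M[4,4]: 9/8
Tr(M) = 9/8

9/8


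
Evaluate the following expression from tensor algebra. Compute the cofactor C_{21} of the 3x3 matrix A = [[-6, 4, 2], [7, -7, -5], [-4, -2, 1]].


To find cofactor C_{21}, delete row 2 and column 1.
The resulting 2x2 submatrix is: [[4, 2], [-2, 1]]
Minor M_{21} = 4*1 - 2*-2
  = 4 - -4 = 8
Sign = (-1)^(2+1) = (-1)^3 = -1
Cofactor C_{21} = -1 * 8 = -8

-8


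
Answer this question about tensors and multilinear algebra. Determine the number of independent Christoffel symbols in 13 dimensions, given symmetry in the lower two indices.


Christoffel symbols Gamma^k_{ij} are symmetric in i,j, so there are d * d(d+1)/2 independent symbols.
d = 13
d(d+1)/2 = 13 * 14 / 2 = 91
Total = 13 * 91 = 1183

1183


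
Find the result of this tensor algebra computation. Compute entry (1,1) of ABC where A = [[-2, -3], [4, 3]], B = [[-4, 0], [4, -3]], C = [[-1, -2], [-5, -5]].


(ABC)_{11} = sum_m (AB)_{1m} C_{m1}. First compute row 1 of AB.
(AB)_{11} = -2*-4 + -3*4 = -4
(AB)_{12} = -2*0 + -3*-3 = 9
Now contract with column 1 of C:
(AB)_{11} * C_{11} = -4 * -1 = 4
(AB)_{12} * C_{21} = 9 * -5 = -45
(ABC)_{11} = 4 + -45 = -41

-41


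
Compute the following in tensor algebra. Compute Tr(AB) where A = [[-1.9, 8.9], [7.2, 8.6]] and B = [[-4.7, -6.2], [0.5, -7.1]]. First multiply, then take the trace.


Tr(AB) = sum_i (AB)_{ii} where (AB)_{ii} = sum_k A_{ik} B_{ki}.
(AB)_{11} = -1.9*-4.7 + 8.9*0.5 = 13.38
(AB)_{22} = 7.2*-6.2 + 8.6*-7.1 = -105.7
Tr(AB) = 13.38 + -105.7 = -92.32

-92.32


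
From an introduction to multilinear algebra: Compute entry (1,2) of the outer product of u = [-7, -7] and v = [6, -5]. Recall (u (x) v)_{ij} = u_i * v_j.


The outer product entry T_{ij} = u_i * v_j.
We need i=1, j=2.
u_1 = -7, v_2 = -5
T_{1,2} = -7 * -5 = 35

35


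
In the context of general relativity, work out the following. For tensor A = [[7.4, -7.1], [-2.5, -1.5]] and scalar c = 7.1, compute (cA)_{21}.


Scalar multiplication: (cA)_{ij} = c * A_{ij}.
c = 7.1
A_{21} = -2.5
(cA)_{21} = 7.1 * -2.5 = -17.75

-17.75


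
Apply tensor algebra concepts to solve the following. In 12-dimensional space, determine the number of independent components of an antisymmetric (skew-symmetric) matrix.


An antisymmetric rank-2 tensor satisfies A_{ij} = -A_{ji}, so diagonal entries are zero.
The independent components are the upper-triangular entries: C(n, 2) = n(n-1)/2.
n = 12
C(12, 2) = 12 * 11 / 2 = 132 / 2 = 66

66


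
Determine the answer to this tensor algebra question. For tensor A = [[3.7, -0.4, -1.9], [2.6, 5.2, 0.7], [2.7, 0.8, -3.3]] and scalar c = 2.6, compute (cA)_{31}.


Scalar multiplication: (cA)_{ij} = c * A_{ij}.
c = 2.6
A_{31} = 2.7
(cA)_{31} = 2.6 * 2.7 = 7.02

7.02


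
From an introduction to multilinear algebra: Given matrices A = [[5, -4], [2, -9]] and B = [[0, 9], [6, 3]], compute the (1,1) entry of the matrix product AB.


(AB)_{ij} = sum_k A_{ik} B_{kj}.
For i=1, j=1:
A_{11} * B_{11} = 5 * 0 = 0
A_{12} * B_{21} = -4 * 6 = -24
Sum = 0 + -24 = -24

-24


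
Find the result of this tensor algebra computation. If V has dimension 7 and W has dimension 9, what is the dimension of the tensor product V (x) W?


The dimension of a tensor product is the product of dimensions.
dim(V) = 7, dim(W) = 9
dim(V (x) W) = 7 * 9 = 63

63


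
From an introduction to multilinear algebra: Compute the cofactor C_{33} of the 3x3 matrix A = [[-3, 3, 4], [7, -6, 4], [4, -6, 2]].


To find cofactor C_{33}, delete row 3 and column 3.
The resulting 2x2 submatrix is: [[-3, 3], [7, -6]]
Minor M_{33} = -3*-6 - 3*7
  = 18 - 21 = -3
Sign = (-1)^(3+3) = (-1)^6 = 1
Cofactor C_{33} = 1 * -3 = -3

-3


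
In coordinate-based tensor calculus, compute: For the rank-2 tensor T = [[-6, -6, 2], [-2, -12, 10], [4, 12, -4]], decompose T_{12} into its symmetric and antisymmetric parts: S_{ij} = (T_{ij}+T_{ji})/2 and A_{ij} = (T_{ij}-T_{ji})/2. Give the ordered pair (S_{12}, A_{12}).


T_{12} = -6
T_{21} = -2
S_{12} = (-6 + -2)/2 = -8/2 = -4
A_{12} = (-6 - -2)/2 = -4/2 = -2
Check: S + A = -4 + -2 = -6 = T_{12}.

(-4, -2)
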